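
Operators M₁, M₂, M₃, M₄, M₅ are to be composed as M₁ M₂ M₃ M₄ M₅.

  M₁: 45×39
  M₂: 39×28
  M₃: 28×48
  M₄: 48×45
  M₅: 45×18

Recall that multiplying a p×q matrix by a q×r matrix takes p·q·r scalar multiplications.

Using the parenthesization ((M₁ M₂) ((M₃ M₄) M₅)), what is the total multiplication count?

154980

(M₁ M₂): 45×39 by 39×28 → 45×28, cost 45·39·28 = 49140
(M₃ M₄): 28×48 by 48×45 → 28×45, cost 28·48·45 = 60480
((M₃ M₄) M₅): 28×45 by 45×18 → 28×18, cost 28·45·18 = 22680; cumulative 83160
((M₁ M₂) ((M₃ M₄) M₅)): 45×28 by 28×18 → 45×18, cost 45·28·18 = 22680; cumulative 154980
Total: 154980 scalar multiplications.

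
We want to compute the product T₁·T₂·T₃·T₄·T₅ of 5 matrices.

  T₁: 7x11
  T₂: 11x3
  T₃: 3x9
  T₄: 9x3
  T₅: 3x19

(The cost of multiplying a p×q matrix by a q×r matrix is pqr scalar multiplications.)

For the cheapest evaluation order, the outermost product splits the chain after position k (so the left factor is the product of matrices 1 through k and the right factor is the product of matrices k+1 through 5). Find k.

Adjacent pairs: T₁T₂ = 7·11·3 = 231; T₂T₃ = 11·3·9 = 297; T₃T₄ = 3·9·3 = 81; T₄T₅ = 9·3·19 = 513.
Length 3: T₁..T₃: k=1: 0+297+7·11·9=990; k=2: 231+0+7·3·9=420 → min 420 | T₂..T₄: k=2: 0+81+11·3·3=180; k=3: 297+0+11·9·3=594 → min 180 | T₃..T₅: k=3: 0+513+3·9·19=1026; k=4: 81+0+3·3·19=252 → min 252.
Length 4: T₁..T₄: k=1: 0+180+7·11·3=411; k=2: 231+81+7·3·3=375; k=3: 420+0+7·9·3=609 → min 375 | T₂..T₅: k=2: 0+252+11·3·19=879; k=3: 297+513+11·9·19=2691; k=4: 180+0+11·3·19=807 → min 807.
Top-level splits: k=1: (T₁..T₁)·(T₂..T₅) → 0+807+7·11·19 = 2270; k=2: (T₁..T₂)·(T₃..T₅) → 231+252+7·3·19 = 882; k=3: (T₁..T₃)·(T₄..T₅) → 420+513+7·9·19 = 2130; k=4: (T₁..T₄)·(T₅..T₅) → 375+0+7·3·19 = 774.
Best split is after T₄, i.e. k = 4.

4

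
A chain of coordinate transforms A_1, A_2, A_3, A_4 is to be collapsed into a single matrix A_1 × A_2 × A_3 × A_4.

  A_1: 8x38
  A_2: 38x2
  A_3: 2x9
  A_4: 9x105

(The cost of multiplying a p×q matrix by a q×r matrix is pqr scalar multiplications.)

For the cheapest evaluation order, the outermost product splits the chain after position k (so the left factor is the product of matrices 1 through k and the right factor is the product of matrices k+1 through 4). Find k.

Adjacent pairs: A_1A_2 = 8·38·2 = 608; A_2A_3 = 38·2·9 = 684; A_3A_4 = 2·9·105 = 1890.
Length 3: A_1..A_3: k=1: 0+684+8·38·9=3420; k=2: 608+0+8·2·9=752 → min 752 | A_2..A_4: k=2: 0+1890+38·2·105=9870; k=3: 684+0+38·9·105=36594 → min 9870.
Top-level splits: k=1: (A_1..A_1)·(A_2..A_4) → 0+9870+8·38·105 = 41790; k=2: (A_1..A_2)·(A_3..A_4) → 608+1890+8·2·105 = 4178; k=3: (A_1..A_3)·(A_4..A_4) → 752+0+8·9·105 = 8312.
Best split is after A_2, i.e. k = 2.

2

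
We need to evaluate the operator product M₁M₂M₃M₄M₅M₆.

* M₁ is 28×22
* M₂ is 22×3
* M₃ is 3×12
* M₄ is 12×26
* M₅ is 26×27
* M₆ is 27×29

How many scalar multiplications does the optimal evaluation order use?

9675

Adjacent pairs: M₁M₂ = 28·22·3 = 1848; M₂M₃ = 22·3·12 = 792; M₃M₄ = 3·12·26 = 936; M₄M₅ = 12·26·27 = 8424; M₅M₆ = 26·27·29 = 20358.
Length 3: M₁..M₃: k=1: 0+792+28·22·12=8184; k=2: 1848+0+28·3·12=2856 → min 2856 | M₂..M₄: k=2: 0+936+22·3·26=2652; k=3: 792+0+22·12·26=7656 → min 2652 | M₃..M₅: k=3: 0+8424+3·12·27=9396; k=4: 936+0+3·26·27=3042 → min 3042 | M₄..M₆: k=4: 0+20358+12·26·29=29406; k=5: 8424+0+12·27·29=17820 → min 17820.
Length 4: M₁..M₄: k=1: 0+2652+28·22·26=18668; k=2: 1848+936+28·3·26=4968; k=3: 2856+0+28·12·26=11592 → min 4968 | M₂..M₅: k=2: 0+3042+22·3·27=4824; k=3: 792+8424+22·12·27=16344; k=4: 2652+0+22·26·27=18096 → min 4824 | M₃..M₆: k=3: 0+17820+3·12·29=18864; k=4: 936+20358+3·26·29=23556; k=5: 3042+0+3·27·29=5391 → min 5391.
Length 5: M₁..M₅: k=1: 0+4824+28·22·27=21456; k=2: 1848+3042+28·3·27=7158; k=3: 2856+8424+28·12·27=20352; k=4: 4968+0+28·26·27=24624 → min 7158 | M₂..M₆: k=2: 0+5391+22·3·29=7305; k=3: 792+17820+22·12·29=26268; k=4: 2652+20358+22·26·29=39598; k=5: 4824+0+22·27·29=22050 → min 7305.
Length 6: M₁..M₆: k=1: 0+7305+28·22·29=25169; k=2: 1848+5391+28·3·29=9675; k=3: 2856+17820+28·12·29=30420; k=4: 4968+20358+28·26·29=46438; k=5: 7158+0+28·27·29=29082 → min 9675.
Optimal order: ((M₁M₂)(((M₃M₄)M₅)M₆)) with cost 9675.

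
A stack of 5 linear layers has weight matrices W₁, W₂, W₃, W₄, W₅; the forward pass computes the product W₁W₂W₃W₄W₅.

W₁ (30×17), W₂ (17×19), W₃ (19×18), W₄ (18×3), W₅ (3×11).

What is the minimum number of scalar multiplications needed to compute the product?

Adjacent pairs: W₁W₂ = 30·17·19 = 9690; W₂W₃ = 17·19·18 = 5814; W₃W₄ = 19·18·3 = 1026; W₄W₅ = 18·3·11 = 594.
Length 3: W₁..W₃: k=1: 0+5814+30·17·18=14994; k=2: 9690+0+30·19·18=19950 → min 14994 | W₂..W₄: k=2: 0+1026+17·19·3=1995; k=3: 5814+0+17·18·3=6732 → min 1995 | W₃..W₅: k=3: 0+594+19·18·11=4356; k=4: 1026+0+19·3·11=1653 → min 1653.
Length 4: W₁..W₄: k=1: 0+1995+30·17·3=3525; k=2: 9690+1026+30·19·3=12426; k=3: 14994+0+30·18·3=16614 → min 3525 | W₂..W₅: k=2: 0+1653+17·19·11=5206; k=3: 5814+594+17·18·11=9774; k=4: 1995+0+17·3·11=2556 → min 2556.
Length 5: W₁..W₅: k=1: 0+2556+30·17·11=8166; k=2: 9690+1653+30·19·11=17613; k=3: 14994+594+30·18·11=21528; k=4: 3525+0+30·3·11=4515 → min 4515.
Optimal order: ((W₁(W₂(W₃W₄)))W₅) with cost 4515.

4515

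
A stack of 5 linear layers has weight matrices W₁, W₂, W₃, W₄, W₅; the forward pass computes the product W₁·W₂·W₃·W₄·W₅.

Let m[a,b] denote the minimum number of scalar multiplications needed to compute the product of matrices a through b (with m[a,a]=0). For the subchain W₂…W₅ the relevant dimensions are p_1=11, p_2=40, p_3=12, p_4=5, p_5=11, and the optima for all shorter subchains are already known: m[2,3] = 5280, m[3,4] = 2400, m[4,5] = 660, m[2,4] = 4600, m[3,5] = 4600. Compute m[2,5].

m[2,5] = min over k∈[2,4] of m[2,k]+m[k+1,5]+p_{1}·p_k·p_{5}.
k=2: 0 + 4600 + 11·40·11 = 9440; k=3: 5280 + 660 + 11·12·11 = 7392; k=4: 4600 + 0 + 11·5·11 = 5205.
Minimum: 5205 at k=4.

5205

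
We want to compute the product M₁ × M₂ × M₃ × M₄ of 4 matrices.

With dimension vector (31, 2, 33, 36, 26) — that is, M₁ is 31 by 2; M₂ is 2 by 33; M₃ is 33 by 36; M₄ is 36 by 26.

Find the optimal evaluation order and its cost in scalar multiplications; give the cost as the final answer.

Adjacent pairs: M₁M₂ = 31·2·33 = 2046; M₂M₃ = 2·33·36 = 2376; M₃M₄ = 33·36·26 = 30888.
Length 3: M₁..M₃: k=1: 0+2376+31·2·36=4608; k=2: 2046+0+31·33·36=38874 → min 4608 | M₂..M₄: k=2: 0+30888+2·33·26=32604; k=3: 2376+0+2·36·26=4248 → min 4248.
Length 4: M₁..M₄: k=1: 0+4248+31·2·26=5860; k=2: 2046+30888+31·33·26=59532; k=3: 4608+0+31·36·26=33624 → min 5860.
Optimal parenthesization: (M₁ × ((M₂ × M₃) × M₄)) with cost 5860.

5860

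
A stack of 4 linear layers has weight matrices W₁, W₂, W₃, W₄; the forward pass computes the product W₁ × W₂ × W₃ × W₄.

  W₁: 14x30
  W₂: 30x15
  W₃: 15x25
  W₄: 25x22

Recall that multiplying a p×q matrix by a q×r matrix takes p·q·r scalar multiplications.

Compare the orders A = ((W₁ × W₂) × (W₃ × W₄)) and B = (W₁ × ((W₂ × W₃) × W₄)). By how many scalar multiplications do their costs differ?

17820

Order A = ((W₁ × W₂) × (W₃ × W₄)): (W₁ × W₂): 14×30 by 30×15 → 14×15, cost 14·30·15 = 6300; (W₃ × W₄): 15×25 by 25×22 → 15×22, cost 15·25·22 = 8250; ((W₁ × W₂) × (W₃ × W₄)): 14×15 by 15×22 → 14×22, cost 14·15·22 = 4620; cumulative 19170. Total 19170.
Order B = (W₁ × ((W₂ × W₃) × W₄)): (W₂ × W₃): 30×15 by 15×25 → 30×25, cost 30·15·25 = 11250; ((W₂ × W₃) × W₄): 30×25 by 25×22 → 30×22, cost 30·25·22 = 16500; cumulative 27750; (W₁ × ((W₂ × W₃) × W₄)): 14×30 by 30×22 → 14×22, cost 14·30·22 = 9240; cumulative 36990. Total 36990.
Difference: |19170 − 36990| = 17820.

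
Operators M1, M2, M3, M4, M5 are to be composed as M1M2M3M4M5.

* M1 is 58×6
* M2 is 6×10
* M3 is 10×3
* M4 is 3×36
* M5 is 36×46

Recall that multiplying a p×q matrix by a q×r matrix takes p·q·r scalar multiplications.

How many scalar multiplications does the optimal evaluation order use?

Adjacent pairs: M1M2 = 58·6·10 = 3480; M2M3 = 6·10·3 = 180; M3M4 = 10·3·36 = 1080; M4M5 = 3·36·46 = 4968.
Length 3: M1..M3: k=1: 0+180+58·6·3=1224; k=2: 3480+0+58·10·3=5220 → min 1224 | M2..M4: k=2: 0+1080+6·10·36=3240; k=3: 180+0+6·3·36=828 → min 828 | M3..M5: k=3: 0+4968+10·3·46=6348; k=4: 1080+0+10·36·46=17640 → min 6348.
Length 4: M1..M4: k=1: 0+828+58·6·36=13356; k=2: 3480+1080+58·10·36=25440; k=3: 1224+0+58·3·36=7488 → min 7488 | M2..M5: k=2: 0+6348+6·10·46=9108; k=3: 180+4968+6·3·46=5976; k=4: 828+0+6·36·46=10764 → min 5976.
Length 5: M1..M5: k=1: 0+5976+58·6·46=21984; k=2: 3480+6348+58·10·46=36508; k=3: 1224+4968+58·3·46=14196; k=4: 7488+0+58·36·46=103536 → min 14196.
Optimal order: ((M1(M2M3))(M4M5)) with cost 14196.

14196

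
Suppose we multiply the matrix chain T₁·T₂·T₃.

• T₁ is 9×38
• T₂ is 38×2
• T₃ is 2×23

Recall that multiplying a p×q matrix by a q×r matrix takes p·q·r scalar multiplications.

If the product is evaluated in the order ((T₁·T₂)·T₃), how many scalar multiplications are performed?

1098

(T₁·T₂): 9×38 by 38×2 → 9×2, cost 9·38·2 = 684
((T₁·T₂)·T₃): 9×2 by 2×23 → 9×23, cost 9·2·23 = 414; cumulative 1098
Total: 1098 scalar multiplications.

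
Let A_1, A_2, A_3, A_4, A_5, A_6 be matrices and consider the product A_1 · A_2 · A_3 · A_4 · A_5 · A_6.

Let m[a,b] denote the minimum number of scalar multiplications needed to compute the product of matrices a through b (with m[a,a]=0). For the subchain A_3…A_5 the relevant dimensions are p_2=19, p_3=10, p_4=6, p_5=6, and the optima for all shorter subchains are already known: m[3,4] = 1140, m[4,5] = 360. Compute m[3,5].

1500

m[3,5] = min over k∈[3,4] of m[3,k]+m[k+1,5]+p_{2}·p_k·p_{5}.
k=3: 0 + 360 + 19·10·6 = 1500; k=4: 1140 + 0 + 19·6·6 = 1824.
Minimum: 1500 at k=3.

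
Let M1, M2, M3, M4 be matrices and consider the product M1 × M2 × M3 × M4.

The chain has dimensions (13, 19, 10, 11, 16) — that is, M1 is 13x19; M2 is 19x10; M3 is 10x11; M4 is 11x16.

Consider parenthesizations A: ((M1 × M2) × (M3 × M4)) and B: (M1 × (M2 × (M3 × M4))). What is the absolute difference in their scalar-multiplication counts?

2442

Order A = ((M1 × M2) × (M3 × M4)): (M1 × M2): 13×19 by 19×10 → 13×10, cost 13·19·10 = 2470; (M3 × M4): 10×11 by 11×16 → 10×16, cost 10·11·16 = 1760; ((M1 × M2) × (M3 × M4)): 13×10 by 10×16 → 13×16, cost 13·10·16 = 2080; cumulative 6310. Total 6310.
Order B = (M1 × (M2 × (M3 × M4))): (M3 × M4): 10×11 by 11×16 → 10×16, cost 10·11·16 = 1760; (M2 × (M3 × M4)): 19×10 by 10×16 → 19×16, cost 19·10·16 = 3040; cumulative 4800; (M1 × (M2 × (M3 × M4))): 13×19 by 19×16 → 13×16, cost 13·19·16 = 3952; cumulative 8752. Total 8752.
Difference: |6310 − 8752| = 2442.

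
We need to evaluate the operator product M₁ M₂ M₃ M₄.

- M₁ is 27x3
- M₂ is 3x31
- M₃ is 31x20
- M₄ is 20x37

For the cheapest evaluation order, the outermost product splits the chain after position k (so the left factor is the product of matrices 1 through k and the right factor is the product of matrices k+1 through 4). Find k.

Adjacent pairs: M₁M₂ = 27·3·31 = 2511; M₂M₃ = 3·31·20 = 1860; M₃M₄ = 31·20·37 = 22940.
Length 3: M₁..M₃: k=1: 0+1860+27·3·20=3480; k=2: 2511+0+27·31·20=19251 → min 3480 | M₂..M₄: k=2: 0+22940+3·31·37=26381; k=3: 1860+0+3·20·37=4080 → min 4080.
Top-level splits: k=1: (M₁..M₁)·(M₂..M₄) → 0+4080+27·3·37 = 7077; k=2: (M₁..M₂)·(M₃..M₄) → 2511+22940+27·31·37 = 56420; k=3: (M₁..M₃)·(M₄..M₄) → 3480+0+27·20·37 = 23460.
Best split is after M₁, i.e. k = 1.

1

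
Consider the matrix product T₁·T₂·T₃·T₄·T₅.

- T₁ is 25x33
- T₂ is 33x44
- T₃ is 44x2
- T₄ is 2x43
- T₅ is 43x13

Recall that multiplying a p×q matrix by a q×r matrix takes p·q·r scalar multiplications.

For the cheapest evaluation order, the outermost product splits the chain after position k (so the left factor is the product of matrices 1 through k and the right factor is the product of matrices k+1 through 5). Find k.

3

Adjacent pairs: T₁T₂ = 25·33·44 = 36300; T₂T₃ = 33·44·2 = 2904; T₃T₄ = 44·2·43 = 3784; T₄T₅ = 2·43·13 = 1118.
Length 3: T₁..T₃: k=1: 0+2904+25·33·2=4554; k=2: 36300+0+25·44·2=38500 → min 4554 | T₂..T₄: k=2: 0+3784+33·44·43=66220; k=3: 2904+0+33·2·43=5742 → min 5742 | T₃..T₅: k=3: 0+1118+44·2·13=2262; k=4: 3784+0+44·43·13=28380 → min 2262.
Length 4: T₁..T₄: k=1: 0+5742+25·33·43=41217; k=2: 36300+3784+25·44·43=87384; k=3: 4554+0+25·2·43=6704 → min 6704 | T₂..T₅: k=2: 0+2262+33·44·13=21138; k=3: 2904+1118+33·2·13=4880; k=4: 5742+0+33·43·13=24189 → min 4880.
Top-level splits: k=1: (T₁..T₁)·(T₂..T₅) → 0+4880+25·33·13 = 15605; k=2: (T₁..T₂)·(T₃..T₅) → 36300+2262+25·44·13 = 52862; k=3: (T₁..T₃)·(T₄..T₅) → 4554+1118+25·2·13 = 6322; k=4: (T₁..T₄)·(T₅..T₅) → 6704+0+25·43·13 = 20679.
Best split is after T₃, i.e. k = 3.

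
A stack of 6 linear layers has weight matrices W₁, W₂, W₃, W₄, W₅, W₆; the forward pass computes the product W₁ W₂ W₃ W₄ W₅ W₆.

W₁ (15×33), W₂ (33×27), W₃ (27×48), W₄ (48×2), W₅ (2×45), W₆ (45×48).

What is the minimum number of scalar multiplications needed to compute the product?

11124

Adjacent pairs: W₁W₂ = 15·33·27 = 13365; W₂W₃ = 33·27·48 = 42768; W₃W₄ = 27·48·2 = 2592; W₄W₅ = 48·2·45 = 4320; W₅W₆ = 2·45·48 = 4320.
Length 3: W₁..W₃: k=1: 0+42768+15·33·48=66528; k=2: 13365+0+15·27·48=32805 → min 32805 | W₂..W₄: k=2: 0+2592+33·27·2=4374; k=3: 42768+0+33·48·2=45936 → min 4374 | W₃..W₅: k=3: 0+4320+27·48·45=62640; k=4: 2592+0+27·2·45=5022 → min 5022 | W₄..W₆: k=4: 0+4320+48·2·48=8928; k=5: 4320+0+48·45·48=108000 → min 8928.
Length 4: W₁..W₄: k=1: 0+4374+15·33·2=5364; k=2: 13365+2592+15·27·2=16767; k=3: 32805+0+15·48·2=34245 → min 5364 | W₂..W₅: k=2: 0+5022+33·27·45=45117; k=3: 42768+4320+33·48·45=118368; k=4: 4374+0+33·2·45=7344 → min 7344 | W₃..W₆: k=3: 0+8928+27·48·48=71136; k=4: 2592+4320+27·2·48=9504; k=5: 5022+0+27·45·48=63342 → min 9504.
Length 5: W₁..W₅: k=1: 0+7344+15·33·45=29619; k=2: 13365+5022+15·27·45=36612; k=3: 32805+4320+15·48·45=69525; k=4: 5364+0+15·2·45=6714 → min 6714 | W₂..W₆: k=2: 0+9504+33·27·48=52272; k=3: 42768+8928+33·48·48=127728; k=4: 4374+4320+33·2·48=11862; k=5: 7344+0+33·45·48=78624 → min 11862.
Length 6: W₁..W₆: k=1: 0+11862+15·33·48=35622; k=2: 13365+9504+15·27·48=42309; k=3: 32805+8928+15·48·48=76293; k=4: 5364+4320+15·2·48=11124; k=5: 6714+0+15·45·48=39114 → min 11124.
Optimal order: ((W₁ (W₂ (W₃ W₄))) (W₅ W₆)) with cost 11124.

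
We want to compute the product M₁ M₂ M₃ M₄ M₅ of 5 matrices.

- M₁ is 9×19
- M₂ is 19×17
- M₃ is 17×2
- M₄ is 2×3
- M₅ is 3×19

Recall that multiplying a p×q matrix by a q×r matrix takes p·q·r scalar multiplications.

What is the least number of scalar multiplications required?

1444

Adjacent pairs: M₁M₂ = 9·19·17 = 2907; M₂M₃ = 19·17·2 = 646; M₃M₄ = 17·2·3 = 102; M₄M₅ = 2·3·19 = 114.
Length 3: M₁..M₃: k=1: 0+646+9·19·2=988; k=2: 2907+0+9·17·2=3213 → min 988 | M₂..M₄: k=2: 0+102+19·17·3=1071; k=3: 646+0+19·2·3=760 → min 760 | M₃..M₅: k=3: 0+114+17·2·19=760; k=4: 102+0+17·3·19=1071 → min 760.
Length 4: M₁..M₄: k=1: 0+760+9·19·3=1273; k=2: 2907+102+9·17·3=3468; k=3: 988+0+9·2·3=1042 → min 1042 | M₂..M₅: k=2: 0+760+19·17·19=6897; k=3: 646+114+19·2·19=1482; k=4: 760+0+19·3·19=1843 → min 1482.
Length 5: M₁..M₅: k=1: 0+1482+9·19·19=4731; k=2: 2907+760+9·17·19=6574; k=3: 988+114+9·2·19=1444; k=4: 1042+0+9·3·19=1555 → min 1444.
Optimal order: ((M₁ (M₂ M₃)) (M₄ M₅)) with cost 1444.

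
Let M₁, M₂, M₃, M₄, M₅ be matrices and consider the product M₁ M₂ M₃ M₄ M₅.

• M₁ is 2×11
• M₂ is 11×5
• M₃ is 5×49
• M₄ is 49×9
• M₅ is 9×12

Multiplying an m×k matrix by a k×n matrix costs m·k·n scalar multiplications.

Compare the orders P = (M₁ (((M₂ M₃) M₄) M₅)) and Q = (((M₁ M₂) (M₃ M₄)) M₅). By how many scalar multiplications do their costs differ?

6377

Order P = (M₁ (((M₂ M₃) M₄) M₅)): (M₂ M₃): 11×5 by 5×49 → 11×49, cost 11·5·49 = 2695; ((M₂ M₃) M₄): 11×49 by 49×9 → 11×9, cost 11·49·9 = 4851; cumulative 7546; (((M₂ M₃) M₄) M₅): 11×9 by 9×12 → 11×12, cost 11·9·12 = 1188; cumulative 8734; (M₁ (((M₂ M₃) M₄) M₅)): 2×11 by 11×12 → 2×12, cost 2·11·12 = 264; cumulative 8998. Total 8998.
Order Q = (((M₁ M₂) (M₃ M₄)) M₅): (M₁ M₂): 2×11 by 11×5 → 2×5, cost 2·11·5 = 110; (M₃ M₄): 5×49 by 49×9 → 5×9, cost 5·49·9 = 2205; ((M₁ M₂) (M₃ M₄)): 2×5 by 5×9 → 2×9, cost 2·5·9 = 90; cumulative 2405; (((M₁ M₂) (M₃ M₄)) M₅): 2×9 by 9×12 → 2×12, cost 2·9·12 = 216; cumulative 2621. Total 2621.
Difference: |8998 − 2621| = 6377.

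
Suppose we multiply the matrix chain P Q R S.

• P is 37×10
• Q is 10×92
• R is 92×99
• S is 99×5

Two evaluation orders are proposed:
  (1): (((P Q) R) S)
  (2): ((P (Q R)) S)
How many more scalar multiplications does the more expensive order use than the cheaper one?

Order (1) = (((P Q) R) S): (P Q): 37×10 by 10×92 → 37×92, cost 37·10·92 = 34040; ((P Q) R): 37×92 by 92×99 → 37×99, cost 37·92·99 = 336996; cumulative 371036; (((P Q) R) S): 37×99 by 99×5 → 37×5, cost 37·99·5 = 18315; cumulative 389351. Total 389351.
Order (2) = ((P (Q R)) S): (Q R): 10×92 by 92×99 → 10×99, cost 10·92·99 = 91080; (P (Q R)): 37×10 by 10×99 → 37×99, cost 37·10·99 = 36630; cumulative 127710; ((P (Q R)) S): 37×99 by 99×5 → 37×5, cost 37·99·5 = 18315; cumulative 146025. Total 146025.
Difference: |389351 − 146025| = 243326.

243326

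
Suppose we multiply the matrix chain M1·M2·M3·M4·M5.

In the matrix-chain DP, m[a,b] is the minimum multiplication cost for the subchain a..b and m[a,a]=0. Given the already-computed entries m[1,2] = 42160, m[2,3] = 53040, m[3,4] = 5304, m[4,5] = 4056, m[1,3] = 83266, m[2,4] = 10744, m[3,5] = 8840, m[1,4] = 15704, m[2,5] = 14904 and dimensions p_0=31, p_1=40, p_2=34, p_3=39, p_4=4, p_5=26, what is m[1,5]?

m[1,5] = min over k∈[1,4] of m[1,k]+m[k+1,5]+p_{0}·p_k·p_{5}.
k=1: 0 + 14904 + 31·40·26 = 47144; k=2: 42160 + 8840 + 31·34·26 = 78404; k=3: 83266 + 4056 + 31·39·26 = 118756; k=4: 15704 + 0 + 31·4·26 = 18928.
Minimum: 18928 at k=4.

18928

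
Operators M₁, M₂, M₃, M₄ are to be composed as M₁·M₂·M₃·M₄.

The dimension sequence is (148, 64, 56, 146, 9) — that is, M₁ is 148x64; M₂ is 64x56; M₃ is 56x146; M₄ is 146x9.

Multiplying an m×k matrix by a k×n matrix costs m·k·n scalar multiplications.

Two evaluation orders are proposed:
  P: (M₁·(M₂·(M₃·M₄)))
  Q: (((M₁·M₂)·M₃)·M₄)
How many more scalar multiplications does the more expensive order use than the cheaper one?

1743864

Order P = (M₁·(M₂·(M₃·M₄))): (M₃·M₄): 56×146 by 146×9 → 56×9, cost 56·146·9 = 73584; (M₂·(M₃·M₄)): 64×56 by 56×9 → 64×9, cost 64·56·9 = 32256; cumulative 105840; (M₁·(M₂·(M₃·M₄))): 148×64 by 64×9 → 148×9, cost 148·64·9 = 85248; cumulative 191088. Total 191088.
Order Q = (((M₁·M₂)·M₃)·M₄): (M₁·M₂): 148×64 by 64×56 → 148×56, cost 148·64·56 = 530432; ((M₁·M₂)·M₃): 148×56 by 56×146 → 148×146, cost 148·56·146 = 1210048; cumulative 1740480; (((M₁·M₂)·M₃)·M₄): 148×146 by 146×9 → 148×9, cost 148·146·9 = 194472; cumulative 1934952. Total 1934952.
Difference: |191088 − 1934952| = 1743864.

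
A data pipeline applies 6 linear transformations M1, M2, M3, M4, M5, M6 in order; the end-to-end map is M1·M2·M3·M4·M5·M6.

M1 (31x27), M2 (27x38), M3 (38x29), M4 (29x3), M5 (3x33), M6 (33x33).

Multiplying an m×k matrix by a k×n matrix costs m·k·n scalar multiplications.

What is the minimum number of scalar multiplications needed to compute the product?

15231

Adjacent pairs: M1M2 = 31·27·38 = 31806; M2M3 = 27·38·29 = 29754; M3M4 = 38·29·3 = 3306; M4M5 = 29·3·33 = 2871; M5M6 = 3·33·33 = 3267.
Length 3: M1..M3: k=1: 0+29754+31·27·29=54027; k=2: 31806+0+31·38·29=65968 → min 54027 | M2..M4: k=2: 0+3306+27·38·3=6384; k=3: 29754+0+27·29·3=32103 → min 6384 | M3..M5: k=3: 0+2871+38·29·33=39237; k=4: 3306+0+38·3·33=7068 → min 7068 | M4..M6: k=4: 0+3267+29·3·33=6138; k=5: 2871+0+29·33·33=34452 → min 6138.
Length 4: M1..M4: k=1: 0+6384+31·27·3=8895; k=2: 31806+3306+31·38·3=38646; k=3: 54027+0+31·29·3=56724 → min 8895 | M2..M5: k=2: 0+7068+27·38·33=40926; k=3: 29754+2871+27·29·33=58464; k=4: 6384+0+27·3·33=9057 → min 9057 | M3..M6: k=3: 0+6138+38·29·33=42504; k=4: 3306+3267+38·3·33=10335; k=5: 7068+0+38·33·33=48450 → min 10335.
Length 5: M1..M5: k=1: 0+9057+31·27·33=36678; k=2: 31806+7068+31·38·33=77748; k=3: 54027+2871+31·29·33=86565; k=4: 8895+0+31·3·33=11964 → min 11964 | M2..M6: k=2: 0+10335+27·38·33=44193; k=3: 29754+6138+27·29·33=61731; k=4: 6384+3267+27·3·33=12324; k=5: 9057+0+27·33·33=38460 → min 12324.
Length 6: M1..M6: k=1: 0+12324+31·27·33=39945; k=2: 31806+10335+31·38·33=81015; k=3: 54027+6138+31·29·33=89832; k=4: 8895+3267+31·3·33=15231; k=5: 11964+0+31·33·33=45723 → min 15231.
Optimal order: ((M1·(M2·(M3·M4)))·(M5·M6)) with cost 15231.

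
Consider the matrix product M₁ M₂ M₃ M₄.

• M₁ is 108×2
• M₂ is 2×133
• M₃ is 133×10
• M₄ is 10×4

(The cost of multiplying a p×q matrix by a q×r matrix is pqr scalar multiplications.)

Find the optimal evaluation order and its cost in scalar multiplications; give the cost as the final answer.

Adjacent pairs: M₁M₂ = 108·2·133 = 28728; M₂M₃ = 2·133·10 = 2660; M₃M₄ = 133·10·4 = 5320.
Length 3: M₁..M₃: k=1: 0+2660+108·2·10=4820; k=2: 28728+0+108·133·10=172368 → min 4820 | M₂..M₄: k=2: 0+5320+2·133·4=6384; k=3: 2660+0+2·10·4=2740 → min 2740.
Length 4: M₁..M₄: k=1: 0+2740+108·2·4=3604; k=2: 28728+5320+108·133·4=91504; k=3: 4820+0+108·10·4=9140 → min 3604.
Optimal parenthesization: (M₁ ((M₂ M₃) M₄)) with cost 3604.

3604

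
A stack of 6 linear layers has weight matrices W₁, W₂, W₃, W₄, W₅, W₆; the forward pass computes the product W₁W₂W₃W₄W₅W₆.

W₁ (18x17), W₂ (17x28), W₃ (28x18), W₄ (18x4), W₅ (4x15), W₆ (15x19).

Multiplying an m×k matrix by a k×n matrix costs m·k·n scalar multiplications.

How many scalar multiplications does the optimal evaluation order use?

Adjacent pairs: W₁W₂ = 18·17·28 = 8568; W₂W₃ = 17·28·18 = 8568; W₃W₄ = 28·18·4 = 2016; W₄W₅ = 18·4·15 = 1080; W₅W₆ = 4·15·19 = 1140.
Length 3: W₁..W₃: k=1: 0+8568+18·17·18=14076; k=2: 8568+0+18·28·18=17640 → min 14076 | W₂..W₄: k=2: 0+2016+17·28·4=3920; k=3: 8568+0+17·18·4=9792 → min 3920 | W₃..W₅: k=3: 0+1080+28·18·15=8640; k=4: 2016+0+28·4·15=3696 → min 3696 | W₄..W₆: k=4: 0+1140+18·4·19=2508; k=5: 1080+0+18·15·19=6210 → min 2508.
Length 4: W₁..W₄: k=1: 0+3920+18·17·4=5144; k=2: 8568+2016+18·28·4=12600; k=3: 14076+0+18·18·4=15372 → min 5144 | W₂..W₅: k=2: 0+3696+17·28·15=10836; k=3: 8568+1080+17·18·15=14238; k=4: 3920+0+17·4·15=4940 → min 4940 | W₃..W₆: k=3: 0+2508+28·18·19=12084; k=4: 2016+1140+28·4·19=5284; k=5: 3696+0+28·15·19=11676 → min 5284.
Length 5: W₁..W₅: k=1: 0+4940+18·17·15=9530; k=2: 8568+3696+18·28·15=19824; k=3: 14076+1080+18·18·15=20016; k=4: 5144+0+18·4·15=6224 → min 6224 | W₂..W₆: k=2: 0+5284+17·28·19=14328; k=3: 8568+2508+17·18·19=16890; k=4: 3920+1140+17·4·19=6352; k=5: 4940+0+17·15·19=9785 → min 6352.
Length 6: W₁..W₆: k=1: 0+6352+18·17·19=12166; k=2: 8568+5284+18·28·19=23428; k=3: 14076+2508+18·18·19=22740; k=4: 5144+1140+18·4·19=7652; k=5: 6224+0+18·15·19=11354 → min 7652.
Optimal order: ((W₁(W₂(W₃W₄)))(W₅W₆)) with cost 7652.

7652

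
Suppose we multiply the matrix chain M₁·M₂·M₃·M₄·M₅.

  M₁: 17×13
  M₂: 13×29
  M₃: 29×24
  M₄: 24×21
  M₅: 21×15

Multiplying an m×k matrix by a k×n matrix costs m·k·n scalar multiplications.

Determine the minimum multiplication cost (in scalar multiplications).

23010

Adjacent pairs: M₁M₂ = 17·13·29 = 6409; M₂M₃ = 13·29·24 = 9048; M₃M₄ = 29·24·21 = 14616; M₄M₅ = 24·21·15 = 7560.
Length 3: M₁..M₃: k=1: 0+9048+17·13·24=14352; k=2: 6409+0+17·29·24=18241 → min 14352 | M₂..M₄: k=2: 0+14616+13·29·21=22533; k=3: 9048+0+13·24·21=15600 → min 15600 | M₃..M₅: k=3: 0+7560+29·24·15=18000; k=4: 14616+0+29·21·15=23751 → min 18000.
Length 4: M₁..M₄: k=1: 0+15600+17·13·21=20241; k=2: 6409+14616+17·29·21=31378; k=3: 14352+0+17·24·21=22920 → min 20241 | M₂..M₅: k=2: 0+18000+13·29·15=23655; k=3: 9048+7560+13·24·15=21288; k=4: 15600+0+13·21·15=19695 → min 19695.
Length 5: M₁..M₅: k=1: 0+19695+17·13·15=23010; k=2: 6409+18000+17·29·15=31804; k=3: 14352+7560+17·24·15=28032; k=4: 20241+0+17·21·15=25596 → min 23010.
Optimal order: (M₁·(((M₂·M₃)·M₄)·M₅)) with cost 23010.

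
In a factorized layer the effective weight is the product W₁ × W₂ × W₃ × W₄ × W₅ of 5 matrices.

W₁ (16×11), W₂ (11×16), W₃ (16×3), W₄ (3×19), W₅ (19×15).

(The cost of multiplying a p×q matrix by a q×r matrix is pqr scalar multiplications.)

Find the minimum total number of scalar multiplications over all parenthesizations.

Adjacent pairs: W₁W₂ = 16·11·16 = 2816; W₂W₃ = 11·16·3 = 528; W₃W₄ = 16·3·19 = 912; W₄W₅ = 3·19·15 = 855.
Length 3: W₁..W₃: k=1: 0+528+16·11·3=1056; k=2: 2816+0+16·16·3=3584 → min 1056 | W₂..W₄: k=2: 0+912+11·16·19=4256; k=3: 528+0+11·3·19=1155 → min 1155 | W₃..W₅: k=3: 0+855+16·3·15=1575; k=4: 912+0+16·19·15=5472 → min 1575.
Length 4: W₁..W₄: k=1: 0+1155+16·11·19=4499; k=2: 2816+912+16·16·19=8592; k=3: 1056+0+16·3·19=1968 → min 1968 | W₂..W₅: k=2: 0+1575+11·16·15=4215; k=3: 528+855+11·3·15=1878; k=4: 1155+0+11·19·15=4290 → min 1878.
Length 5: W₁..W₅: k=1: 0+1878+16·11·15=4518; k=2: 2816+1575+16·16·15=8231; k=3: 1056+855+16·3·15=2631; k=4: 1968+0+16·19·15=6528 → min 2631.
Optimal order: ((W₁ × (W₂ × W₃)) × (W₄ × W₅)) with cost 2631.

2631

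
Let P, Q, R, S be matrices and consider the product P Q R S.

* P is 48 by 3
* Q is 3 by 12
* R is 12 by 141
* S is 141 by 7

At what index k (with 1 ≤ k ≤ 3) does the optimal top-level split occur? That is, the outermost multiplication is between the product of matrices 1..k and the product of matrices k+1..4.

Adjacent pairs: PQ = 48·3·12 = 1728; QR = 3·12·141 = 5076; RS = 12·141·7 = 11844.
Length 3: P..R: k=1: 0+5076+48·3·141=25380; k=2: 1728+0+48·12·141=82944 → min 25380 | Q..S: k=2: 0+11844+3·12·7=12096; k=3: 5076+0+3·141·7=8037 → min 8037.
Top-level splits: k=1: (P..P)·(Q..S) → 0+8037+48·3·7 = 9045; k=2: (P..Q)·(R..S) → 1728+11844+48·12·7 = 17604; k=3: (P..R)·(S..S) → 25380+0+48·141·7 = 72756.
Best split is after P, i.e. k = 1.

1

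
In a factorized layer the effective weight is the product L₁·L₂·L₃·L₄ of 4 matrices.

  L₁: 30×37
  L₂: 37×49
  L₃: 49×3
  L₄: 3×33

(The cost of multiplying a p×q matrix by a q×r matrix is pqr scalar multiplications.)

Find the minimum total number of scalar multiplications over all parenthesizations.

11739

Adjacent pairs: L₁L₂ = 30·37·49 = 54390; L₂L₃ = 37·49·3 = 5439; L₃L₄ = 49·3·33 = 4851.
Length 3: L₁..L₃: k=1: 0+5439+30·37·3=8769; k=2: 54390+0+30·49·3=58800 → min 8769 | L₂..L₄: k=2: 0+4851+37·49·33=64680; k=3: 5439+0+37·3·33=9102 → min 9102.
Length 4: L₁..L₄: k=1: 0+9102+30·37·33=45732; k=2: 54390+4851+30·49·33=107751; k=3: 8769+0+30·3·33=11739 → min 11739.
Optimal order: ((L₁·(L₂·L₃))·L₄) with cost 11739.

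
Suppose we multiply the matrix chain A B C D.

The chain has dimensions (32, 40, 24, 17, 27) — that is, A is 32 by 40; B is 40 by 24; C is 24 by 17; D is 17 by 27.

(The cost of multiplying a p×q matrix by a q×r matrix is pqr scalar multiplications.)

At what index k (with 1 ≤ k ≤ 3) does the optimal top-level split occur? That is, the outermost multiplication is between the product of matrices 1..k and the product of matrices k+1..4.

3

Adjacent pairs: AB = 32·40·24 = 30720; BC = 40·24·17 = 16320; CD = 24·17·27 = 11016.
Length 3: A..C: k=1: 0+16320+32·40·17=38080; k=2: 30720+0+32·24·17=43776 → min 38080 | B..D: k=2: 0+11016+40·24·27=36936; k=3: 16320+0+40·17·27=34680 → min 34680.
Top-level splits: k=1: (A..A)·(B..D) → 0+34680+32·40·27 = 69240; k=2: (A..B)·(C..D) → 30720+11016+32·24·27 = 62472; k=3: (A..C)·(D..D) → 38080+0+32·17·27 = 52768.
Best split is after C, i.e. k = 3.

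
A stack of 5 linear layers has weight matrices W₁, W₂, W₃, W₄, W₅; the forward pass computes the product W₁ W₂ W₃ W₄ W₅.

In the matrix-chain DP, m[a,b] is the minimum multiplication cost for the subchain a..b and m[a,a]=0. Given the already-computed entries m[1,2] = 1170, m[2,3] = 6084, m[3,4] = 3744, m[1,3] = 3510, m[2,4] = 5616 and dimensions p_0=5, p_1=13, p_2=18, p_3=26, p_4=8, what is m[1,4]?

4550

m[1,4] = min over k∈[1,3] of m[1,k]+m[k+1,4]+p_{0}·p_k·p_{4}.
k=1: 0 + 5616 + 5·13·8 = 6136; k=2: 1170 + 3744 + 5·18·8 = 5634; k=3: 3510 + 0 + 5·26·8 = 4550.
Minimum: 4550 at k=3.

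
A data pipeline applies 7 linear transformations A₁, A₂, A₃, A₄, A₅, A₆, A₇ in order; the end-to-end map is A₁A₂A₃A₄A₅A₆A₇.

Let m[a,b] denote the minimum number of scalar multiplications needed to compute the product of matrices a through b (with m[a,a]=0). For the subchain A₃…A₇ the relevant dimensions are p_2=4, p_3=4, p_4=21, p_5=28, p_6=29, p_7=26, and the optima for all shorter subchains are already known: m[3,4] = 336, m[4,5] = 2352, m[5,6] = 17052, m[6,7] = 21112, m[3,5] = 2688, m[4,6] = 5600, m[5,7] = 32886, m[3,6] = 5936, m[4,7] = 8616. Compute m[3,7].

8952

m[3,7] = min over k∈[3,6] of m[3,k]+m[k+1,7]+p_{2}·p_k·p_{7}.
k=3: 0 + 8616 + 4·4·26 = 9032; k=4: 336 + 32886 + 4·21·26 = 35406; k=5: 2688 + 21112 + 4·28·26 = 26712; k=6: 5936 + 0 + 4·29·26 = 8952.
Minimum: 8952 at k=6.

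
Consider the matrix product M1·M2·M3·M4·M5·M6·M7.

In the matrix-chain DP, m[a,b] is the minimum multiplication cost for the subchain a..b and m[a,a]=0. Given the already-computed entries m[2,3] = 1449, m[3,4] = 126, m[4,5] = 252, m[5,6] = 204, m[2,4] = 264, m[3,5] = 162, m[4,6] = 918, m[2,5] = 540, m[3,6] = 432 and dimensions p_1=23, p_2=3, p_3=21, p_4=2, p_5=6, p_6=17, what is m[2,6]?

m[2,6] = min over k∈[2,5] of m[2,k]+m[k+1,6]+p_{1}·p_k·p_{6}.
k=2: 0 + 432 + 23·3·17 = 1605; k=3: 1449 + 918 + 23·21·17 = 10578; k=4: 264 + 204 + 23·2·17 = 1250; k=5: 540 + 0 + 23·6·17 = 2886.
Minimum: 1250 at k=4.

1250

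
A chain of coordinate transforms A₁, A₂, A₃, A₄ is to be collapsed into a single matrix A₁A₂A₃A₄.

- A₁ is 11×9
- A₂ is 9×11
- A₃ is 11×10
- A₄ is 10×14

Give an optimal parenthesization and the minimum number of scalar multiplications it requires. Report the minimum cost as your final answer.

Adjacent pairs: A₁A₂ = 11·9·11 = 1089; A₂A₃ = 9·11·10 = 990; A₃A₄ = 11·10·14 = 1540.
Length 3: A₁..A₃: k=1: 0+990+11·9·10=1980; k=2: 1089+0+11·11·10=2299 → min 1980 | A₂..A₄: k=2: 0+1540+9·11·14=2926; k=3: 990+0+9·10·14=2250 → min 2250.
Length 4: A₁..A₄: k=1: 0+2250+11·9·14=3636; k=2: 1089+1540+11·11·14=4323; k=3: 1980+0+11·10·14=3520 → min 3520.
Optimal parenthesization: ((A₁(A₂A₃))A₄) with cost 3520.

3520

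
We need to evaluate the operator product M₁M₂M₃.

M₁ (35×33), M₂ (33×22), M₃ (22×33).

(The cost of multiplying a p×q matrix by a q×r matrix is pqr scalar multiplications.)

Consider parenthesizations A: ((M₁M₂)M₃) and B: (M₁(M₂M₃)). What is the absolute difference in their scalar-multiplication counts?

11253

Order A = ((M₁M₂)M₃): (M₁M₂): 35×33 by 33×22 → 35×22, cost 35·33·22 = 25410; ((M₁M₂)M₃): 35×22 by 22×33 → 35×33, cost 35·22·33 = 25410; cumulative 50820. Total 50820.
Order B = (M₁(M₂M₃)): (M₂M₃): 33×22 by 22×33 → 33×33, cost 33·22·33 = 23958; (M₁(M₂M₃)): 35×33 by 33×33 → 35×33, cost 35·33·33 = 38115; cumulative 62073. Total 62073.
Difference: |50820 − 62073| = 11253.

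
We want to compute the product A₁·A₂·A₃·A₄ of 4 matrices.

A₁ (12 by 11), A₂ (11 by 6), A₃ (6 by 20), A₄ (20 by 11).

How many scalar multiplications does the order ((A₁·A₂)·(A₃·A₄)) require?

2904

(A₁·A₂): 12×11 by 11×6 → 12×6, cost 12·11·6 = 792
(A₃·A₄): 6×20 by 20×11 → 6×11, cost 6·20·11 = 1320
((A₁·A₂)·(A₃·A₄)): 12×6 by 6×11 → 12×11, cost 12·6·11 = 792; cumulative 2904
Total: 2904 scalar multiplications.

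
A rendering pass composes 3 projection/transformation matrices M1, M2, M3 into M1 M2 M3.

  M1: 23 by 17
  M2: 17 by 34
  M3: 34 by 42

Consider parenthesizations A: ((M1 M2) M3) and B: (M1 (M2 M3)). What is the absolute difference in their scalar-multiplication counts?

Order A = ((M1 M2) M3): (M1 M2): 23×17 by 17×34 → 23×34, cost 23·17·34 = 13294; ((M1 M2) M3): 23×34 by 34×42 → 23×42, cost 23·34·42 = 32844; cumulative 46138. Total 46138.
Order B = (M1 (M2 M3)): (M2 M3): 17×34 by 34×42 → 17×42, cost 17·34·42 = 24276; (M1 (M2 M3)): 23×17 by 17×42 → 23×42, cost 23·17·42 = 16422; cumulative 40698. Total 40698.
Difference: |46138 − 40698| = 5440.

5440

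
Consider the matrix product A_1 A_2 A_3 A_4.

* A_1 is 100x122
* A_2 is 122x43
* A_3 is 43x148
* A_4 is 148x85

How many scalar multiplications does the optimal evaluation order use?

1431040

Adjacent pairs: A_1A_2 = 100·122·43 = 524600; A_2A_3 = 122·43·148 = 776408; A_3A_4 = 43·148·85 = 540940.
Length 3: A_1..A_3: k=1: 0+776408+100·122·148=2582008; k=2: 524600+0+100·43·148=1161000 → min 1161000 | A_2..A_4: k=2: 0+540940+122·43·85=986850; k=3: 776408+0+122·148·85=2311168 → min 986850.
Length 4: A_1..A_4: k=1: 0+986850+100·122·85=2023850; k=2: 524600+540940+100·43·85=1431040; k=3: 1161000+0+100·148·85=2419000 → min 1431040.
Optimal order: ((A_1 A_2) (A_3 A_4)) with cost 1431040.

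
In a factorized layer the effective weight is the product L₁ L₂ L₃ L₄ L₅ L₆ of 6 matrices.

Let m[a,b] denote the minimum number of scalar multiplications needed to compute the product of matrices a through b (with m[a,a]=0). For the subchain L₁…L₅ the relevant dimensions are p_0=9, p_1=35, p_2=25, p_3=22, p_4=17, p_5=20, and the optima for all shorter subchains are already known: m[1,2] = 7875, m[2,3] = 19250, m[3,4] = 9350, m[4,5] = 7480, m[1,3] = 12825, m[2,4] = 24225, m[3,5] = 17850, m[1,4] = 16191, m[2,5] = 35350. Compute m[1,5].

19251

m[1,5] = min over k∈[1,4] of m[1,k]+m[k+1,5]+p_{0}·p_k·p_{5}.
k=1: 0 + 35350 + 9·35·20 = 41650; k=2: 7875 + 17850 + 9·25·20 = 30225; k=3: 12825 + 7480 + 9·22·20 = 24265; k=4: 16191 + 0 + 9·17·20 = 19251.
Minimum: 19251 at k=4.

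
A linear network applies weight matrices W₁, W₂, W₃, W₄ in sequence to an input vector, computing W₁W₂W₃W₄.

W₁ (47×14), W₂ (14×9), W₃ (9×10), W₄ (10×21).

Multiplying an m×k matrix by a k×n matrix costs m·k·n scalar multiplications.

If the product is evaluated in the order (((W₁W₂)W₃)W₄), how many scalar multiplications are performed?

(W₁W₂): 47×14 by 14×9 → 47×9, cost 47·14·9 = 5922
((W₁W₂)W₃): 47×9 by 9×10 → 47×10, cost 47·9·10 = 4230; cumulative 10152
(((W₁W₂)W₃)W₄): 47×10 by 10×21 → 47×21, cost 47·10·21 = 9870; cumulative 20022
Total: 20022 scalar multiplications.

20022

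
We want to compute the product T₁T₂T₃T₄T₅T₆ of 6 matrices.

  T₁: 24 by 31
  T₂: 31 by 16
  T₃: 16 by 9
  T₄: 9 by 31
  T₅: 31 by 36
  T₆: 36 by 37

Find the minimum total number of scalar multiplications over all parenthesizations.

41184

Adjacent pairs: T₁T₂ = 24·31·16 = 11904; T₂T₃ = 31·16·9 = 4464; T₃T₄ = 16·9·31 = 4464; T₄T₅ = 9·31·36 = 10044; T₅T₆ = 31·36·37 = 41292.
Length 3: T₁..T₃: k=1: 0+4464+24·31·9=11160; k=2: 11904+0+24·16·9=15360 → min 11160 | T₂..T₄: k=2: 0+4464+31·16·31=19840; k=3: 4464+0+31·9·31=13113 → min 13113 | T₃..T₅: k=3: 0+10044+16·9·36=15228; k=4: 4464+0+16·31·36=22320 → min 15228 | T₄..T₆: k=4: 0+41292+9·31·37=51615; k=5: 10044+0+9·36·37=22032 → min 22032.
Length 4: T₁..T₄: k=1: 0+13113+24·31·31=36177; k=2: 11904+4464+24·16·31=28272; k=3: 11160+0+24·9·31=17856 → min 17856 | T₂..T₅: k=2: 0+15228+31·16·36=33084; k=3: 4464+10044+31·9·36=24552; k=4: 13113+0+31·31·36=47709 → min 24552 | T₃..T₆: k=3: 0+22032+16·9·37=27360; k=4: 4464+41292+16·31·37=64108; k=5: 15228+0+16·36·37=36540 → min 27360.
Length 5: T₁..T₅: k=1: 0+24552+24·31·36=51336; k=2: 11904+15228+24·16·36=40956; k=3: 11160+10044+24·9·36=28980; k=4: 17856+0+24·31·36=44640 → min 28980 | T₂..T₆: k=2: 0+27360+31·16·37=45712; k=3: 4464+22032+31·9·37=36819; k=4: 13113+41292+31·31·37=89962; k=5: 24552+0+31·36·37=65844 → min 36819.
Length 6: T₁..T₆: k=1: 0+36819+24·31·37=64347; k=2: 11904+27360+24·16·37=53472; k=3: 11160+22032+24·9·37=41184; k=4: 17856+41292+24·31·37=86676; k=5: 28980+0+24·36·37=60948 → min 41184.
Optimal order: ((T₁(T₂T₃))((T₄T₅)T₆)) with cost 41184.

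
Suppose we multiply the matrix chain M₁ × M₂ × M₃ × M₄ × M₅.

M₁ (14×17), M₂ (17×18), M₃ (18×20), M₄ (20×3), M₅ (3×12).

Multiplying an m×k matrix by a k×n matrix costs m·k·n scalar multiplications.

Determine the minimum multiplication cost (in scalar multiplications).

Adjacent pairs: M₁M₂ = 14·17·18 = 4284; M₂M₃ = 17·18·20 = 6120; M₃M₄ = 18·20·3 = 1080; M₄M₅ = 20·3·12 = 720.
Length 3: M₁..M₃: k=1: 0+6120+14·17·20=10880; k=2: 4284+0+14·18·20=9324 → min 9324 | M₂..M₄: k=2: 0+1080+17·18·3=1998; k=3: 6120+0+17·20·3=7140 → min 1998 | M₃..M₅: k=3: 0+720+18·20·12=5040; k=4: 1080+0+18·3·12=1728 → min 1728.
Length 4: M₁..M₄: k=1: 0+1998+14·17·3=2712; k=2: 4284+1080+14·18·3=6120; k=3: 9324+0+14·20·3=10164 → min 2712 | M₂..M₅: k=2: 0+1728+17·18·12=5400; k=3: 6120+720+17·20·12=10920; k=4: 1998+0+17·3·12=2610 → min 2610.
Length 5: M₁..M₅: k=1: 0+2610+14·17·12=5466; k=2: 4284+1728+14·18·12=9036; k=3: 9324+720+14·20·12=13404; k=4: 2712+0+14·3·12=3216 → min 3216.
Optimal order: ((M₁ × (M₂ × (M₃ × M₄))) × M₅) with cost 3216.

3216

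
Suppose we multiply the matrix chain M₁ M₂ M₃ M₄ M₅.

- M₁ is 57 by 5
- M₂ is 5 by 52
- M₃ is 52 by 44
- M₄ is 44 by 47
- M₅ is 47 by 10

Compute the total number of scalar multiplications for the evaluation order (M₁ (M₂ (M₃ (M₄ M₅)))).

49010

(M₄ M₅): 44×47 by 47×10 → 44×10, cost 44·47·10 = 20680
(M₃ (M₄ M₅)): 52×44 by 44×10 → 52×10, cost 52·44·10 = 22880; cumulative 43560
(M₂ (M₃ (M₄ M₅))): 5×52 by 52×10 → 5×10, cost 5·52·10 = 2600; cumulative 46160
(M₁ (M₂ (M₃ (M₄ M₅)))): 57×5 by 5×10 → 57×10, cost 57·5·10 = 2850; cumulative 49010
Total: 49010 scalar multiplications.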